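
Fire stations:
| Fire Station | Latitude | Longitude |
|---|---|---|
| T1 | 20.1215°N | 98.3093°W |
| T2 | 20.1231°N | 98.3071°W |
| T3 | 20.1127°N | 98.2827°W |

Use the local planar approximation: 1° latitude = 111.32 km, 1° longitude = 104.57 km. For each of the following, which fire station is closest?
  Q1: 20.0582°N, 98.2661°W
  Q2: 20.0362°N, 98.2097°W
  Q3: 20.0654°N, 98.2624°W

Q1 at 20.0582°N, 98.2661°W:
  T1: √((0.0633·111.32)² + (-0.0432·104.57)²) = √(49.653951 + 20.407120) = 8.3702 km
  T2: √((0.0649·111.32)² + (-0.0410·104.57)²) = √(52.195828 + 18.381542) = 8.4010 km
  T3: √((0.0545·111.32)² + (-0.0166·104.57)²) = √(36.807761 + 3.013217) = 6.3104 km
  → nearest: T3 (6.3104 km)
Q2 at 20.0362°N, 98.2097°W:
  T1: √((0.0853·111.32)² + (-0.0996·104.57)²) = √(90.166343 + 108.475808) = 14.0940 km
  T2: √((0.0869·111.32)² + (-0.0974·104.57)²) = √(93.580626 + 103.736629) = 14.0470 km
  T3: √((0.0765·111.32)² + (-0.0730·104.57)²) = √(72.521915 + 58.272002) = 11.4365 km
  → nearest: T3 (11.4365 km)
Q3 at 20.0654°N, 98.2624°W:
  T1: √((0.0561·111.32)² + (-0.0469·104.57)²) = √(39.000674 + 24.052482) = 7.9406 km
  T2: √((0.0577·111.32)² + (-0.0447·104.57)²) = √(41.257036 + 21.848884) = 7.9439 km
  T3: √((0.0473·111.32)² + (-0.0203·104.57)²) = √(27.724816 + 4.506157) = 5.6772 km
  → nearest: T3 (5.6772 km)

Q1→T3; Q2→T3; Q3→T3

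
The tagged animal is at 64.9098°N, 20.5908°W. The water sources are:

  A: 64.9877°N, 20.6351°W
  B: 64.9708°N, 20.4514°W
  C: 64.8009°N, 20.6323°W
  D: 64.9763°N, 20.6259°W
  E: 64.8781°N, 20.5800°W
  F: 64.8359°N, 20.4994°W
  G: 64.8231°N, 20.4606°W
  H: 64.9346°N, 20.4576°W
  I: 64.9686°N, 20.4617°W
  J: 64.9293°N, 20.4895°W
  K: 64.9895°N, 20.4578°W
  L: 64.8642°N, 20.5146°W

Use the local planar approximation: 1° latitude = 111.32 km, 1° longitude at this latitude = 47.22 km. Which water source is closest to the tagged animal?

E

Distances from 64.9098°N, 20.5908°W:
A: √((0.0779·111.32)² + (-0.0443·47.22)²) = √(75.200601 + 4.375820) = 8.9206 km
B: √((0.0610·111.32)² + (0.1394·47.22)²) = √(46.111162 + 43.328885) = 9.4573 km
C: √((-0.1089·111.32)² + (-0.0415·47.22)²) = √(146.961019 + 3.840150) = 12.2801 km
D: √((0.0665·111.32)² + (-0.0351·47.22)²) = √(54.801152 + 2.747048) = 7.5861 km
E: √((-0.0317·111.32)² + (0.0108·47.22)²) = √(12.452740 + 0.260076) = 3.5655 km
F: √((-0.0739·111.32)² + (0.0914·47.22)²) = √(67.676092 + 18.627062) = 9.2899 km
G: √((-0.0867·111.32)² + (0.1302·47.22)²) = √(93.150371 + 37.798445) = 11.4433 km
H: √((0.0248·111.32)² + (0.1332·47.22)²) = √(7.621663 + 39.560376) = 6.8689 km
I: √((0.0588·111.32)² + (0.1291·47.22)²) = √(42.845089 + 37.162460) = 8.9447 km
J: √((0.0195·111.32)² + (0.1013·47.22)²) = √(4.712112 + 22.880782) = 5.2529 km
K: √((0.0797·111.32)² + (0.1330·47.22)²) = √(78.716004 + 39.441666) = 10.8700 km
L: √((-0.0456·111.32)² + (0.0762·47.22)²) = √(25.767725 + 12.946784) = 6.2221 km
Minimum: E at 3.5655 km.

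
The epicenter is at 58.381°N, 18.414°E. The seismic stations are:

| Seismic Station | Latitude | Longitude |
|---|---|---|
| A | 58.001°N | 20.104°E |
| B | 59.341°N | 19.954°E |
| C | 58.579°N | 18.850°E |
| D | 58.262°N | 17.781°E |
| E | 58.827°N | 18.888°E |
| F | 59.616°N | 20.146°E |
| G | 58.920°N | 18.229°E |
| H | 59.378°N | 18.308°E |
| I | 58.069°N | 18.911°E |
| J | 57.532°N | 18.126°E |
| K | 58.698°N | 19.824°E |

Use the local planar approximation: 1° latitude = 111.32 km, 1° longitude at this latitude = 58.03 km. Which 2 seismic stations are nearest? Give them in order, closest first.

C, D

Distances from 58.381°N, 18.414°E:
A: 106.805 km
B: 139.309 km
C: 33.555 km
D: 39.049 km
E: 56.759 km
F: 170.302 km
G: 60.954 km
H: 111.156 km
I: 45.145 km
J: 95.977 km
K: 89.108 km
Sorted: C (33.555 km) < D (39.049 km) < I (45.145 km) < E (56.759 km) < …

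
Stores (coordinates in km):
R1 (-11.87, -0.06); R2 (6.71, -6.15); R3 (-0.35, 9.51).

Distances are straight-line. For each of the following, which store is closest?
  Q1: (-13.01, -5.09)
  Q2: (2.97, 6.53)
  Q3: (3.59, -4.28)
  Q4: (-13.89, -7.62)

Q1 at (-13.01, -5.09):
  R1: 5.16 km
  R2: 19.75 km
  R3: 19.32 km
  → nearest: R1 (5.16 km)
Q2 at (2.97, 6.53):
  R1: 16.24 km
  R2: 13.22 km
  R3: 4.46 km
  → nearest: R3 (4.46 km)
Q3 at (3.59, -4.28):
  R1: 16.03 km
  R2: 3.64 km
  R3: 14.34 km
  → nearest: R2 (3.64 km)
Q4 at (-13.89, -7.62):
  R1: 7.83 km
  R2: 20.65 km
  R3: 21.84 km
  → nearest: R1 (7.83 km)

Q1→R1; Q2→R3; Q3→R2; Q4→R1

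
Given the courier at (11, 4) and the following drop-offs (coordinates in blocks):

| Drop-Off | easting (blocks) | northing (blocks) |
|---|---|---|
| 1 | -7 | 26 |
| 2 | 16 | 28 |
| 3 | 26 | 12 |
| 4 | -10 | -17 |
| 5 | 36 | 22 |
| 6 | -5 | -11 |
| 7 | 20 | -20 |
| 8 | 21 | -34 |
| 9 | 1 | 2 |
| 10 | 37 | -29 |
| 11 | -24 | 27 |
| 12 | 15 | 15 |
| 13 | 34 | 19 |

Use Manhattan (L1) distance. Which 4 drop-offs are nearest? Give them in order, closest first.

Distances from (11, 4):
1: 40 blocks
2: 29 blocks
3: 23 blocks
4: 42 blocks
5: 43 blocks
6: 31 blocks
7: 33 blocks
8: 48 blocks
9: 12 blocks
10: 59 blocks
11: 58 blocks
12: 15 blocks
13: 38 blocks
Sorted: 9 (12 blocks) < 12 (15 blocks) < 3 (23 blocks) < 2 (29 blocks) < 6 (31 blocks) < 7 (33 blocks) < …

9, 12, 3, 2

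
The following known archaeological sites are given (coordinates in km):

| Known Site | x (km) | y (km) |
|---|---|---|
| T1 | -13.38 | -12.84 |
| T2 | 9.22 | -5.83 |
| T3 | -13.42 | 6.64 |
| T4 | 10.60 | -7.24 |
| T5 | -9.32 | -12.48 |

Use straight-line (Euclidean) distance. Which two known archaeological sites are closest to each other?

T2 and T4

Pairwise distances:
T2–T4: √((1.38)² + (-1.41)²) = √(1.9044 + 1.9881) = 1.97 km
T1–T5: √((4.06)² + (0.36)²) = √(16.4836 + 0.1296) = 4.08 km
T1–T3: √((-0.04)² + (19.48)²) = √(0.0016 + 379.4704) = 19.48 km
T3–T5: √((4.10)² + (-19.12)²) = √(16.8100 + 365.5744) = 19.55 km
T2–T5: √((-18.54)² + (-6.65)²) = √(343.7316 + 44.2225) = 19.70 km
T4–T5: √((-19.92)² + (-5.24)²) = √(396.8064 + 27.4576) = 20.60 km
T1–T2: √((22.60)² + (7.01)²) = √(510.7600 + 49.1401) = 23.66 km
T1–T4: √((23.98)² + (5.60)²) = √(575.0404 + 31.3600) = 24.63 km
T2–T3: √((-22.64)² + (12.47)²) = √(512.5696 + 155.5009) = 25.85 km
T3–T4: √((24.02)² + (-13.88)²) = √(576.9604 + 192.6544) = 27.74 km
Closest pair: T2–T4 at 1.97 km.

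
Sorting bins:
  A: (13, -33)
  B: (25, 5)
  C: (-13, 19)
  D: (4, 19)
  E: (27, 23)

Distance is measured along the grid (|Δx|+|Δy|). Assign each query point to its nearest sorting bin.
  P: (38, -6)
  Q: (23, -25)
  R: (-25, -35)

P→B; Q→A; R→A

P at (38, -6):
  A: |-25| + |-27| = 25 + 27 = 52
  B: |-13| + |11| = 13 + 11 = 24
  C: |-51| + |25| = 51 + 25 = 76
  D: |-34| + |25| = 34 + 25 = 59
  E: |-11| + |29| = 11 + 29 = 40
  → nearest: B (24)
Q at (23, -25):
  A: |-10| + |-8| = 10 + 8 = 18
  B: |2| + |30| = 2 + 30 = 32
  C: |-36| + |44| = 36 + 44 = 80
  D: |-19| + |44| = 19 + 44 = 63
  E: |4| + |48| = 4 + 48 = 52
  → nearest: A (18)
R at (-25, -35):
  A: |38| + |2| = 38 + 2 = 40
  B: |50| + |40| = 50 + 40 = 90
  C: |12| + |54| = 12 + 54 = 66
  D: |29| + |54| = 29 + 54 = 83
  E: |52| + |58| = 52 + 58 = 110
  → nearest: A (40)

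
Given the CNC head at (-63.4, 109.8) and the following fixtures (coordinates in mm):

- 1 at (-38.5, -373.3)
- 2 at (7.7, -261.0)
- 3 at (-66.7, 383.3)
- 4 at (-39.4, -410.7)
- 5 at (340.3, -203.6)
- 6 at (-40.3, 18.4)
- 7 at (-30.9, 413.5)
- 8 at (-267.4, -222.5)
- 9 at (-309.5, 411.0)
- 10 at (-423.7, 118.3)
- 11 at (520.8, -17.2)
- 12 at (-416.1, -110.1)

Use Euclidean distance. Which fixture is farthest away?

Distances from (-63.4, 109.8):
1: √((24.9)² + (-483.1)²) = √(620.010 + 233385.610) = 483.7 mm
2: √((71.1)² + (-370.8)²) = √(5055.210 + 137492.640) = 377.6 mm
3: √((-3.3)² + (273.5)²) = √(10.890 + 74802.250) = 273.5 mm
4: √((24.0)² + (-520.5)²) = √(576.000 + 270920.250) = 521.1 mm
5: √((403.7)² + (-313.4)²) = √(162973.690 + 98219.560) = 511.1 mm
6: √((23.1)² + (-91.4)²) = √(533.610 + 8353.960) = 94.3 mm
7: √((32.5)² + (303.7)²) = √(1056.250 + 92233.690) = 305.4 mm
8: √((-204.0)² + (-332.3)²) = √(41616.000 + 110423.290) = 389.9 mm
9: √((-246.1)² + (301.2)²) = √(60565.210 + 90721.440) = 389.0 mm
10: √((-360.3)² + (8.5)²) = √(129816.090 + 72.250) = 360.4 mm
11: √((584.2)² + (-127.0)²) = √(341289.640 + 16129.000) = 597.8 mm
12: √((-352.7)² + (-219.9)²) = √(124397.290 + 48356.010) = 415.6 mm
Maximum: 11 at 597.8 mm.

11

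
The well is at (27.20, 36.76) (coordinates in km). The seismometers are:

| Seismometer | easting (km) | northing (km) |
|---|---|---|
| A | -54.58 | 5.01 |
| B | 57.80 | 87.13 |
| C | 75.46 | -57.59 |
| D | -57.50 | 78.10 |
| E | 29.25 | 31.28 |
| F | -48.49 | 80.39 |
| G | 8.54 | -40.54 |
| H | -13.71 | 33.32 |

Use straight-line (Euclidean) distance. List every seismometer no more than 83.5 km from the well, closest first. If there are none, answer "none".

E, H, B, G

Distances from (27.20, 36.76):
A: 87.73 km
B: 58.94 km
C: 105.98 km
D: 94.25 km
E: 5.85 km
F: 87.36 km
G: 79.52 km
H: 41.05 km
Threshold 83.5 km: E (5.85 km), H (41.05 km), B (58.94 km), G (79.52 km) are within range.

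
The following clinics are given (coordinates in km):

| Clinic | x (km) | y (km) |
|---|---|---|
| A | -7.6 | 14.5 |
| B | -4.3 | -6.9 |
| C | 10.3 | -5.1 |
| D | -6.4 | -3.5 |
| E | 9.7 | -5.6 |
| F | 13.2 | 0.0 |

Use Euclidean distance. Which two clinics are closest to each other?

Pairwise distances:
A–B: √((3.3)² + (-21.4)²) = √(10.8900 + 457.9600) = 21.65 km
A–C: √((17.9)² + (-19.6)²) = √(320.4100 + 384.1600) = 26.54 km
A–D: √((1.2)² + (-18.0)²) = √(1.4400 + 324.0000) = 18.04 km
A–E: √((17.3)² + (-20.1)²) = √(299.2900 + 404.0100) = 26.52 km
A–F: √((20.8)² + (-14.5)²) = √(432.6400 + 210.2500) = 25.36 km
B–C: √((14.6)² + (1.8)²) = √(213.1600 + 3.2400) = 14.71 km
B–D: √((-2.1)² + (3.4)²) = √(4.4100 + 11.5600) = 4.00 km
B–E: √((14.0)² + (1.3)²) = √(196.0000 + 1.6900) = 14.06 km
B–F: √((17.5)² + (6.9)²) = √(306.2500 + 47.6100) = 18.81 km
C–D: √((-16.7)² + (1.6)²) = √(278.8900 + 2.5600) = 16.78 km
C–E: √((-0.6)² + (-0.5)²) = √(0.3600 + 0.2500) = 0.78 km
C–F: √((2.9)² + (5.1)²) = √(8.4100 + 26.0100) = 5.87 km
D–E: √((16.1)² + (-2.1)²) = √(259.2100 + 4.4100) = 16.24 km
D–F: √((19.6)² + (3.5)²) = √(384.1600 + 12.2500) = 19.91 km
E–F: √((3.5)² + (5.6)²) = √(12.2500 + 31.3600) = 6.60 km
Closest pair: C–E at 0.78 km.

C and E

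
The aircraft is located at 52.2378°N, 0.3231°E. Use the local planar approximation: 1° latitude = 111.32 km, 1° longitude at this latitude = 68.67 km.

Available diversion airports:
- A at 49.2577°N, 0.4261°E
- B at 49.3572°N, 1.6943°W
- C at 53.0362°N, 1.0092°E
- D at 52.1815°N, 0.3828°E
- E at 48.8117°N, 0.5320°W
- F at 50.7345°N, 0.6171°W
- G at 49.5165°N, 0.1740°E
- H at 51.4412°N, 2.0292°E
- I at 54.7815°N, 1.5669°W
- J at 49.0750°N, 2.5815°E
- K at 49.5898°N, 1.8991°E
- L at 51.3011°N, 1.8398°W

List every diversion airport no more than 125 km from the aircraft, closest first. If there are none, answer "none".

Distances from 52.2378°N, 0.3231°E:
A: 331.8201 km
B: 349.3138 km
C: 100.5935 km
D: 7.4891 km
E: 385.8873 km
F: 179.3700 km
G: 303.1081 km
H: 146.9342 km
I: 311.4911 km
J: 384.7252 km
K: 314.0142 km
L: 181.4746 km
Threshold 125 km: D (7.4891 km), C (100.5935 km) are within range.

D, C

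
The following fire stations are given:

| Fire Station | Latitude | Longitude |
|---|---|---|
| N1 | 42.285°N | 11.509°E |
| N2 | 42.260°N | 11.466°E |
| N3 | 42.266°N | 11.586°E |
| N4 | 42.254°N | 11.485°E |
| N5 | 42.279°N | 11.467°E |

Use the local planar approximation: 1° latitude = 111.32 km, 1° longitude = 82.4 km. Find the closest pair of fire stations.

N2 and N4

Pairwise distances:
N1–N2: 4.505 km
N1–N3: 6.688 km
N1–N4: 3.977 km
N1–N5: 3.525 km
N2–N3: 9.911 km
N2–N4: 1.702 km
N2–N5: 2.117 km
N3–N4: 8.429 km
N3–N5: 9.912 km
N4–N5: 3.154 km
Closest pair: N2–N4 at 1.702 km.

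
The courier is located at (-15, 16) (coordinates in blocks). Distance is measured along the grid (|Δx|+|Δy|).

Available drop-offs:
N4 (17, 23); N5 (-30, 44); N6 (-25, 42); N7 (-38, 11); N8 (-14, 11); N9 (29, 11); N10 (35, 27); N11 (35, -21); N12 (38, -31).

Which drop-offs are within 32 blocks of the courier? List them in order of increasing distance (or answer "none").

Distances from (-15, 16):
N4: |32| + |7| = 32 + 7 = 39 blocks
N5: |-15| + |28| = 15 + 28 = 43 blocks
N6: |-10| + |26| = 10 + 26 = 36 blocks
N7: |-23| + |-5| = 23 + 5 = 28 blocks
N8: |1| + |-5| = 1 + 5 = 6 blocks
N9: |44| + |-5| = 44 + 5 = 49 blocks
N10: |50| + |11| = 50 + 11 = 61 blocks
N11: |50| + |-37| = 50 + 37 = 87 blocks
N12: |53| + |-47| = 53 + 47 = 100 blocks
Threshold 32 blocks: N8 (6 blocks), N7 (28 blocks) are within range.

N8, N7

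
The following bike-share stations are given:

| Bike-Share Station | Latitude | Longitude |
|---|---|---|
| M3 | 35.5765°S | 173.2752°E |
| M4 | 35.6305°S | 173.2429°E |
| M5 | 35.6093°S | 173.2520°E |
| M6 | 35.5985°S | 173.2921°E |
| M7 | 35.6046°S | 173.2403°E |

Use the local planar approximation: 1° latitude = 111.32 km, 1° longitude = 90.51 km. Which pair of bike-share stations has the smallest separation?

Pairwise distances:
M3–M4: 6.6845 km
M3–M5: 4.2120 km
M3–M6: 2.8875 km
M3–M7: 4.4456 km
M4–M5: 2.4996 km
M4–M6: 5.7026 km
M4–M7: 2.8928 km
M5–M6: 3.8234 km
M5–M7: 1.1812 km
M6–M7: 4.7373 km
Closest pair: M5–M7 at 1.1812 km.

M5 and M7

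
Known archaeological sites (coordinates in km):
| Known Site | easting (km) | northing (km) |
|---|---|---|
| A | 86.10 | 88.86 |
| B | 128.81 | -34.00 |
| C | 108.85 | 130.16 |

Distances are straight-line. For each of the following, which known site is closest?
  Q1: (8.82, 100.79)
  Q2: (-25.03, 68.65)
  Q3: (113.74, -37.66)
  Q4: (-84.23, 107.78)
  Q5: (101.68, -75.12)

Q1 at (8.82, 100.79):
  A: √((77.28)² + (-11.93)²) = √(5972.1984 + 142.3249) = 78.20 km
  B: √((119.99)² + (-134.79)²) = √(14397.6001 + 18168.3441) = 180.46 km
  C: √((100.03)² + (29.37)²) = √(10006.0009 + 862.5969) = 104.25 km
  → nearest: A (78.20 km)
Q2 at (-25.03, 68.65):
  A: √((111.13)² + (20.21)²) = √(12349.8769 + 408.4441) = 112.95 km
  B: √((153.84)² + (-102.65)²) = √(23666.7456 + 10537.0225) = 184.94 km
  C: √((133.88)² + (61.51)²) = √(17923.8544 + 3783.4801) = 147.33 km
  → nearest: A (112.95 km)
Q3 at (113.74, -37.66):
  A: √((-27.64)² + (126.52)²) = √(763.9696 + 16007.3104) = 129.50 km
  B: √((15.07)² + (3.66)²) = √(227.1049 + 13.3956) = 15.51 km
  C: √((-4.89)² + (167.82)²) = √(23.9121 + 28163.5524) = 167.89 km
  → nearest: B (15.51 km)
Q4 at (-84.23, 107.78):
  A: √((170.33)² + (-18.92)²) = √(29012.3089 + 357.9664) = 171.38 km
  B: √((213.04)² + (-141.78)²) = √(45386.0416 + 20101.5684) = 255.91 km
  C: √((193.08)² + (22.38)²) = √(37279.8864 + 500.8644) = 194.37 km
  → nearest: A (171.38 km)
Q5 at (101.68, -75.12):
  A: √((-15.58)² + (163.98)²) = √(242.7364 + 26889.4404) = 164.72 km
  B: √((27.13)² + (41.12)²) = √(736.0369 + 1690.8544) = 49.26 km
  C: √((7.17)² + (205.28)²) = √(51.4089 + 42139.8784) = 205.41 km
  → nearest: B (49.26 km)

Q1→A; Q2→A; Q3→B; Q4→A; Q5→B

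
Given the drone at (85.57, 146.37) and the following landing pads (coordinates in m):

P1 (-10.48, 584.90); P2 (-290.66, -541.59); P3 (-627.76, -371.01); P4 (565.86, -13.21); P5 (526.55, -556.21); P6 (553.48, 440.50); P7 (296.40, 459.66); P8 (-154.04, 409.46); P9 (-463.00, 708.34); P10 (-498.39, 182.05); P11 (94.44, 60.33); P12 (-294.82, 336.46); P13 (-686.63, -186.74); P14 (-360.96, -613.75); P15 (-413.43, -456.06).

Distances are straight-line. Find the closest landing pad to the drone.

Distances from (85.57, 146.37):
P1: √((-96.05)² + (438.53)²) = √(9225.6025 + 192308.5609) = 448.93 m
P2: √((-376.23)² + (-687.96)²) = √(141549.0129 + 473288.9616) = 784.12 m
P3: √((-713.33)² + (-517.38)²) = √(508839.6889 + 267682.0644) = 881.20 m
P4: √((480.29)² + (-159.58)²) = √(230678.4841 + 25465.7764) = 506.11 m
P5: √((440.98)² + (-702.58)²) = √(194463.3604 + 493618.6564) = 829.51 m
P6: √((467.91)² + (294.13)²) = √(218939.7681 + 86512.4569) = 552.68 m
P7: √((210.83)² + (313.29)²) = √(44449.2889 + 98150.6241) = 377.62 m
P8: √((-239.61)² + (263.09)²) = √(57412.9521 + 69216.3481) = 355.85 m
P9: √((-548.57)² + (561.97)²) = √(300929.0449 + 315810.2809) = 785.33 m
P10: √((-583.96)² + (35.68)²) = √(341009.2816 + 1273.0624) = 585.05 m
P11: √((8.87)² + (-86.04)²) = √(78.6769 + 7402.8816) = 86.50 m
P12: √((-380.39)² + (190.09)²) = √(144696.5521 + 36134.2081) = 425.24 m
P13: √((-772.20)² + (-333.11)²) = √(596292.8400 + 110962.2721) = 840.98 m
P14: √((-446.53)² + (-760.12)²) = √(199389.0409 + 577782.4144) = 881.57 m
P15: √((-499.00)² + (-602.43)²) = √(249001.0000 + 362921.9049) = 782.26 m
Minimum: P11 at 86.50 m.

P11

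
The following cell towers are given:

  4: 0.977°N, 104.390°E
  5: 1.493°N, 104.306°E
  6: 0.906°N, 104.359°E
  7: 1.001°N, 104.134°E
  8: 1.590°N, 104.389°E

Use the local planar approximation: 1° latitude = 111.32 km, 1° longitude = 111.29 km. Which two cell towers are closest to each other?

4 and 6

Pairwise distances:
4–6: 8.624 km
5–8: 14.210 km
6–7: 27.182 km
4–7: 28.615 km
5–7: 58.018 km
4–5: 58.197 km
5–6: 65.611 km
4–8: 68.239 km
7–8: 71.445 km
6–8: 76.216 km
Closest pair: 4–6 at 8.624 km.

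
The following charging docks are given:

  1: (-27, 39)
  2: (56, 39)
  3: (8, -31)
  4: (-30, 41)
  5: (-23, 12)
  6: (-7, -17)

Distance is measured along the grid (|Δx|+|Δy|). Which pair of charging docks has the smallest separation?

1 and 4

Pairwise distances:
1–4: |-3| + |2| = 3 + 2 = 5
3–6: |-15| + |14| = 15 + 14 = 29
1–5: |4| + |-27| = 4 + 27 = 31
4–5: |7| + |-29| = 7 + 29 = 36
5–6: |16| + |-29| = 16 + 29 = 45
3–5: |-31| + |43| = 31 + 43 = 74
1–6: |20| + |-56| = 20 + 56 = 76
4–6: |23| + |-58| = 23 + 58 = 81
1–2: |83| + |0| = 83 + 0 = 83
2–4: |-86| + |2| = 86 + 2 = 88
1–3: |35| + |-70| = 35 + 70 = 105
2–5: |-79| + |-27| = 79 + 27 = 106
3–4: |-38| + |72| = 38 + 72 = 110
2–3: |-48| + |-70| = 48 + 70 = 118
2–6: |-63| + |-56| = 63 + 56 = 119
Closest pair: 1–4 at 5.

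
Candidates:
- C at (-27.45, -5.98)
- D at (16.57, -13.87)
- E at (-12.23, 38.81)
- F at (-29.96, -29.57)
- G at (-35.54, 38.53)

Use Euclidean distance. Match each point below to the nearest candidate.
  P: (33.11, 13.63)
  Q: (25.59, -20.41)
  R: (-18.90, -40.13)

P at (33.11, 13.63):
  C: 63.66
  D: 32.09
  E: 51.86
  F: 76.45
  G: 73.03
  → nearest: D (32.09)
Q at (25.59, -20.41):
  C: 54.97
  D: 11.14
  E: 70.27
  F: 56.30
  G: 84.92
  → nearest: D (11.14)
R at (-18.90, -40.13):
  C: 35.20
  D: 44.13
  E: 79.22
  F: 15.29
  G: 80.40
  → nearest: F (15.29)

P→D; Q→D; R→F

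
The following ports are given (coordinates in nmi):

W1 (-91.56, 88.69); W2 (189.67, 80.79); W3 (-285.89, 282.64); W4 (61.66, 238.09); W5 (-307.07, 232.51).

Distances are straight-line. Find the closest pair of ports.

Pairwise distances:
W3–W5: √((-21.18)² + (-50.13)²) = √(448.5924 + 2513.0169) = 54.42 nmi
W2–W4: √((-128.01)² + (157.30)²) = √(16386.5601 + 24743.2900) = 202.80 nmi
W1–W4: √((153.22)² + (149.40)²) = √(23476.3684 + 22320.3600) = 214.00 nmi
W1–W5: √((-215.51)² + (143.82)²) = √(46444.5601 + 20684.1924) = 259.09 nmi
W1–W3: √((-194.33)² + (193.95)²) = √(37764.1489 + 37616.6025) = 274.56 nmi
W1–W2: √((281.23)² + (-7.90)²) = √(79090.3129 + 62.4100) = 281.34 nmi
W3–W4: √((347.55)² + (-44.55)²) = √(120791.0025 + 1984.7025) = 350.39 nmi
W4–W5: √((-368.73)² + (-5.58)²) = √(135961.8129 + 31.1364) = 368.77 nmi
W2–W3: √((-475.56)² + (201.85)²) = √(226157.3136 + 40743.4225) = 516.62 nmi
W2–W5: √((-496.74)² + (151.72)²) = √(246750.6276 + 23018.9584) = 519.39 nmi
Closest pair: W3–W5 at 54.42 nmi.

W3 and W5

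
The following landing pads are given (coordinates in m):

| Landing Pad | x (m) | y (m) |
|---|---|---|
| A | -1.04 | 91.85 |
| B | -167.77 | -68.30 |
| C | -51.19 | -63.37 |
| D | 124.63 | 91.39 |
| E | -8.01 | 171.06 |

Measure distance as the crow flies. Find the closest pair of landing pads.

A and E

Pairwise distances:
A–B: √((-166.73)² + (-160.15)²) = √(27798.8929 + 25648.0225) = 231.19 m
A–C: √((-50.15)² + (-155.22)²) = √(2515.0225 + 24093.2484) = 163.12 m
A–D: √((125.67)² + (-0.46)²) = √(15792.9489 + 0.2116) = 125.67 m
A–E: √((-6.97)² + (79.21)²) = √(48.5809 + 6274.2241) = 79.52 m
B–C: √((116.58)² + (4.93)²) = √(13590.8964 + 24.3049) = 116.68 m
B–D: √((292.40)² + (159.69)²) = √(85497.7600 + 25500.8961) = 333.16 m
B–E: √((159.76)² + (239.36)²) = √(25523.2576 + 57293.2096) = 287.78 m
C–D: √((175.82)² + (154.76)²) = √(30912.6724 + 23950.6576) = 234.23 m
C–E: √((43.18)² + (234.43)²) = √(1864.5124 + 54957.4249) = 238.37 m
D–E: √((-132.64)² + (79.67)²) = √(17593.3696 + 6347.3089) = 154.73 m
Closest pair: A–E at 79.52 m.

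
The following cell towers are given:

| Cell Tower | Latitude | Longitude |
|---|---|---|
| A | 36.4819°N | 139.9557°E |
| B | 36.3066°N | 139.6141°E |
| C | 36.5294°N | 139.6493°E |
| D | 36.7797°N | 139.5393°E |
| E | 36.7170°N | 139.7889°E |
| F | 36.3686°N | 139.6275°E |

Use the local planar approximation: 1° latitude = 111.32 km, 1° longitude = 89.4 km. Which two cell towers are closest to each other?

B and F

Pairwise distances:
B–F: √((0.0620·111.32)² + (0.0134·89.4)²) = √(47.635395 + 1.435108) = 7.0050 km
C–F: √((-0.1608·111.32)² + (-0.0218·89.4)²) = √(320.419165 + 3.798289) = 18.0060 km
D–E: √((-0.0627·111.32)² + (0.2496·89.4)²) = √(48.717105 + 497.925307) = 23.3804 km
C–E: √((0.1876·111.32)² + (0.1396·89.4)²) = √(436.126086 + 155.756390) = 24.3286 km
B–C: √((0.2228·111.32)² + (0.0352·89.4)²) = √(615.143966 + 9.902854) = 25.0009 km
A–C: √((0.0475·111.32)² + (-0.3064·89.4)²) = √(27.959771 + 750.330429) = 27.8979 km
C–D: √((0.2503·111.32)² + (-0.1100·89.4)²) = √(776.368837 + 96.707556) = 29.5479 km
A–E: √((0.2351·111.32)² + (-0.1668·89.4)²) = √(684.938619 + 222.365358) = 30.1215 km
A–F: √((-0.1133·111.32)² + (-0.3282·89.4)²) = √(159.076569 + 860.898976) = 31.9371 km
A–B: √((-0.1753·111.32)² + (-0.3416·89.4)²) = √(380.811651 + 932.632964) = 36.2415 km
E–F: √((-0.3484·111.32)² + (-0.1614·89.4)²) = √(1504.189968 + 208.200658) = 41.3810 km
D–F: √((-0.4111·111.32)² + (0.0882·89.4)²) = √(2094.311844 + 62.174487) = 46.4380 km
B–E: √((0.4104·111.32)² + (0.1748·89.4)²) = √(2087.185743 + 244.206879) = 48.2845 km
A–D: √((0.2978·111.32)² + (-0.4164·89.4)²) = √(1098.995166 + 1385.786988) = 49.8476 km
B–D: √((0.4731·111.32)² + (-0.0748·89.4)²) = √(2773.654048 + 44.717574) = 53.0883 km
Closest pair: B–F at 7.0050 km.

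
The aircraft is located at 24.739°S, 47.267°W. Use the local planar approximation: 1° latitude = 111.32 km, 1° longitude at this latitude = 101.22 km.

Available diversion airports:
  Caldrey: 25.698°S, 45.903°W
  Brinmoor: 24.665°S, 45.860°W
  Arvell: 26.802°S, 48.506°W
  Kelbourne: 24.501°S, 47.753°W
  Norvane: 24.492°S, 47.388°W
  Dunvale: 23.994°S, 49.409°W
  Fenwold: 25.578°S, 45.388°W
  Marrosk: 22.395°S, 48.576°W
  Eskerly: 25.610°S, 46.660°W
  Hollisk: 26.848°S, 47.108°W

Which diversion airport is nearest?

Norvane

Distances from 24.739°S, 47.267°W:
Caldrey: √((-0.959·111.32)² + (1.364·101.22)²) = √(11396.81791 + 19061.69019) = 174.524 km
Brinmoor: √((0.074·111.32)² + (1.407·101.22)²) = √(67.85937 + 20282.47087) = 142.655 km
Arvell: √((-2.063·111.32)² + (-1.239·101.22)²) = √(52740.57390 + 15728.06440) = 261.665 km
Kelbourne: √((0.238·111.32)² + (-0.486·101.22)²) = √(701.94051 + 2419.94338) = 55.874 km
Norvane: √((0.247·111.32)² + (-0.121·101.22)²) = √(756.03222 + 150.00420) = 30.100 km
Dunvale: √((0.745·111.32)² + (-2.142·101.22)²) = √(6877.94884 + 47007.98104) = 232.133 km
Fenwold: √((-0.839·111.32)² + (1.879·101.22)²) = √(8723.08927 + 36173.14141) = 211.887 km
Marrosk: √((2.344·111.32)² + (-1.309·101.22)²) = √(68086.59411 + 17555.44971) = 292.647 km
Eskerly: √((-0.871·111.32)² + (0.607·101.22)²) = √(9401.18730 + 3774.93996) = 114.787 km
Hollisk: √((-2.109·111.32)² + (0.159·101.22)²) = √(55118.77473 + 259.01619) = 235.325 km
Minimum: Norvane at 30.100 km.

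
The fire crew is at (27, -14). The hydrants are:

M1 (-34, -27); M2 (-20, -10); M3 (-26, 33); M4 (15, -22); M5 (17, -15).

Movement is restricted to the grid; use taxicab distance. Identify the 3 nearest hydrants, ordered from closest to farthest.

M5, M4, M2

Distances from (27, -14):
M1: |-61| + |-13| = 61 + 13 = 74
M2: |-47| + |4| = 47 + 4 = 51
M3: |-53| + |47| = 53 + 47 = 100
M4: |-12| + |-8| = 12 + 8 = 20
M5: |-10| + |-1| = 10 + 1 = 11
Sorted: M5 (11) < M4 (20) < M2 (51) < M1 (74) < M3 (100)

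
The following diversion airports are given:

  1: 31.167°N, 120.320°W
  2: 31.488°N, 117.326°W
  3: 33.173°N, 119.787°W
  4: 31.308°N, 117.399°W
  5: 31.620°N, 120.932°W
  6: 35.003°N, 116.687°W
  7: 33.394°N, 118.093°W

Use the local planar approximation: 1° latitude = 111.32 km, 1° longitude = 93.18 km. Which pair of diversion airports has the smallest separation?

Pairwise distances:
1–2: 281.260 km
1–3: 228.764 km
1–4: 272.631 km
1–5: 76.125 km
1–6: 544.928 km
1–7: 323.296 km
2–3: 296.260 km
2–4: 21.161 km
2–5: 336.328 km
2–6: 395.794 km
2–7: 223.889 km
3–4: 304.327 km
3–5: 203.151 km
3–6: 353.467 km
3–7: 159.753 km
4–5: 331.032 km
4–6: 416.643 km
4–7: 241.050 km
5–6: 546.153 km
5–7: 330.120 km
6–7: 221.914 km
Closest pair: 2–4 at 21.161 km.

2 and 4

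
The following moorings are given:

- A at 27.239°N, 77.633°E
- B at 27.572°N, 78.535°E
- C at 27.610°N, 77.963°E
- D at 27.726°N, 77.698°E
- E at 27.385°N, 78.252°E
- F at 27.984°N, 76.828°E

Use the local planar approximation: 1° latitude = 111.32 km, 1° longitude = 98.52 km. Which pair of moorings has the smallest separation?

C and D

Pairwise distances:
A–B: 96.287 km
A–C: 52.561 km
A–D: 54.590 km
A–E: 63.112 km
A–F: 114.751 km
B–C: 56.512 km
B–D: 84.224 km
B–E: 34.795 km
B–F: 174.315 km
C–D: 29.127 km
C–E: 37.921 km
C–F: 119.319 km
D–E: 66.483 km
D–F: 90.396 km
E–F: 155.333 km
Closest pair: C–D at 29.127 km.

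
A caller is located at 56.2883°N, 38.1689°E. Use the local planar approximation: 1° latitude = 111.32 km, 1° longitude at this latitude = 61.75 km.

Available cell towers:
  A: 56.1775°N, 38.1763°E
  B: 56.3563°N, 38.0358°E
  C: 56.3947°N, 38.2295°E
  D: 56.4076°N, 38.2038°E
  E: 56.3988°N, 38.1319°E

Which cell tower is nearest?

Distances from 56.2883°N, 38.1689°E:
A: 12.3427 km
B: 11.1737 km
C: 12.4215 km
D: 13.4542 km
E: 12.5112 km
Minimum: B at 11.1737 km.

B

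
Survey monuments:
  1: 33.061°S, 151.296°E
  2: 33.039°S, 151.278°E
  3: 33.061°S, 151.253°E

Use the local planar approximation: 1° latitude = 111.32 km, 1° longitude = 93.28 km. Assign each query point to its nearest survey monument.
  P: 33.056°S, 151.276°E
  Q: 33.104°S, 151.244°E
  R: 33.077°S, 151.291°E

P→2; Q→3; R→1

P at 33.056°S, 151.276°E:
  1: √((-0.005·111.32)² + (0.020·93.28)²) = √(0.30980 + 3.48046) = 1.947 km
  2: √((0.017·111.32)² + (0.002·93.28)²) = √(3.58133 + 0.03480) = 1.902 km
  3: √((-0.005·111.32)² + (-0.023·93.28)²) = √(0.30980 + 4.60291) = 2.216 km
  → nearest: 2 (1.902 km)
Q at 33.104°S, 151.244°E:
  1: √((0.043·111.32)² + (0.052·93.28)²) = √(22.91307 + 23.52793) = 6.815 km
  2: √((0.065·111.32)² + (0.034·93.28)²) = √(52.35680 + 10.05854) = 7.900 km
  3: √((0.043·111.32)² + (0.009·93.28)²) = √(22.91307 + 0.70479) = 4.860 km
  → nearest: 3 (4.860 km)
R at 33.077°S, 151.291°E:
  1: √((0.016·111.32)² + (0.005·93.28)²) = √(3.17239 + 0.21753) = 1.841 km
  2: √((0.038·111.32)² + (-0.013·93.28)²) = √(17.89425 + 1.47050) = 4.401 km
  3: √((0.016·111.32)² + (-0.038·93.28)²) = √(3.17239 + 12.56447) = 3.967 km
  → nearest: 1 (1.841 km)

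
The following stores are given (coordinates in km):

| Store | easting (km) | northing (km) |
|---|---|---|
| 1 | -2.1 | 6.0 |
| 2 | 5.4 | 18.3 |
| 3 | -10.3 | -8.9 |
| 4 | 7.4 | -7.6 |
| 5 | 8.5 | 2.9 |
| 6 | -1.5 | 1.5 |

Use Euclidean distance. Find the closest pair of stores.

Pairwise distances:
1–2: √((7.5)² + (12.3)²) = √(56.250 + 151.290) = 14.4 km
1–3: √((-8.2)² + (-14.9)²) = √(67.240 + 222.010) = 17.0 km
1–4: √((9.5)² + (-13.6)²) = √(90.250 + 184.960) = 16.6 km
1–5: √((10.6)² + (-3.1)²) = √(112.360 + 9.610) = 11.0 km
1–6: √((0.6)² + (-4.5)²) = √(0.360 + 20.250) = 4.5 km
2–3: √((-15.7)² + (-27.2)²) = √(246.490 + 739.840) = 31.4 km
2–4: √((2.0)² + (-25.9)²) = √(4.000 + 670.810) = 26.0 km
2–5: √((3.1)² + (-15.4)²) = √(9.610 + 237.160) = 15.7 km
2–6: √((-6.9)² + (-16.8)²) = √(47.610 + 282.240) = 18.2 km
3–4: √((17.7)² + (1.3)²) = √(313.290 + 1.690) = 17.7 km
3–5: √((18.8)² + (11.8)²) = √(353.440 + 139.240) = 22.2 km
3–6: √((8.8)² + (10.4)²) = √(77.440 + 108.160) = 13.6 km
4–5: √((1.1)² + (10.5)²) = √(1.210 + 110.250) = 10.6 km
4–6: √((-8.9)² + (9.1)²) = √(79.210 + 82.810) = 12.7 km
5–6: √((-10.0)² + (-1.4)²) = √(100.000 + 1.960) = 10.1 km
Closest pair: 1–6 at 4.5 km.

1 and 6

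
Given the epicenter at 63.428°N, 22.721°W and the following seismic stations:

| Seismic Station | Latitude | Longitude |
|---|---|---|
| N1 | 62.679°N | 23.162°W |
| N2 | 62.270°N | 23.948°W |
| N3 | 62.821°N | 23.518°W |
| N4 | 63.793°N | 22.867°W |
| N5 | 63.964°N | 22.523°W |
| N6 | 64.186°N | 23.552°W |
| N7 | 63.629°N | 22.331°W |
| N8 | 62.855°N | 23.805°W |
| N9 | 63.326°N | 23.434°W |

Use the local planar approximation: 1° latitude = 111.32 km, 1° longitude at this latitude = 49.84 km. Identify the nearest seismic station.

N7

Distances from 63.428°N, 22.721°W:
N1: 86.227 km
N2: 142.679 km
N3: 78.382 km
N4: 41.278 km
N5: 60.478 km
N6: 93.997 km
N7: 29.639 km
N8: 83.592 km
N9: 37.306 km
Minimum: N7 at 29.639 km.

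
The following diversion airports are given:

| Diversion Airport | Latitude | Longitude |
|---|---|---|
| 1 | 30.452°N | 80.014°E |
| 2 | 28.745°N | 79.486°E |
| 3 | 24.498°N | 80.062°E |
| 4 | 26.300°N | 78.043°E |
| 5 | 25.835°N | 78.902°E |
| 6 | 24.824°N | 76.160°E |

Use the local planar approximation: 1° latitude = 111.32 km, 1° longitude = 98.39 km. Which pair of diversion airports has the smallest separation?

Pairwise distances:
1–2: 196.997 km
1–3: 662.816 km
1–4: 501.235 km
1–5: 525.481 km
1–6: 732.327 km
2–3: 476.161 km
2–4: 306.982 km
2–5: 328.998 km
2–6: 545.536 km
3–4: 282.314 km
3–5: 187.558 km
3–6: 385.629 km
4–5: 99.109 km
4–6: 247.632 km
5–6: 292.319 km
Closest pair: 4–5 at 99.109 km.

4 and 5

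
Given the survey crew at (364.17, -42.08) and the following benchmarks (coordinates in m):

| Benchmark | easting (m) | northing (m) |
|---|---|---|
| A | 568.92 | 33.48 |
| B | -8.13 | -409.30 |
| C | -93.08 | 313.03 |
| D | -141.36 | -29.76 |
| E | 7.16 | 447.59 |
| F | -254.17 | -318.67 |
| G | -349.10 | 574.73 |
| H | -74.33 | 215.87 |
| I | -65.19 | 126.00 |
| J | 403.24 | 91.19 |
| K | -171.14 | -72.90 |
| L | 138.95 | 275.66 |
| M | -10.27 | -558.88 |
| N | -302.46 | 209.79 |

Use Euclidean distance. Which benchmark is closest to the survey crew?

Distances from (364.17, -42.08):
A: 218.25 m
B: 522.93 m
C: 578.95 m
D: 505.68 m
E: 606.00 m
F: 677.38 m
G: 942.98 m
H: 508.74 m
I: 461.09 m
J: 138.88 m
K: 536.20 m
L: 389.46 m
M: 638.19 m
N: 712.62 m
Minimum: J at 138.88 m.

J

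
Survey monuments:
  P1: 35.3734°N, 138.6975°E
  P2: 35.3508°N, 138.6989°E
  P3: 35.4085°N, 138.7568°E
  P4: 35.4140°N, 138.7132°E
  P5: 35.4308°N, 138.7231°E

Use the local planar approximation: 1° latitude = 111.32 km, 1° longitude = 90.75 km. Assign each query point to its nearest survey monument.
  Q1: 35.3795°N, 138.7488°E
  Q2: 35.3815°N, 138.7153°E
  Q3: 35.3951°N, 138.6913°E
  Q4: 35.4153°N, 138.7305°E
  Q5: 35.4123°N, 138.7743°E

Q1→P3; Q2→P1; Q3→P1; Q4→P4; Q5→P3

Q1 at 35.3795°N, 138.7488°E:
  P1: 4.7047 km
  P2: 5.5420 km
  P3: 3.3089 km
  P4: 5.0187 km
  P5: 6.1686 km
  → nearest: P3 (3.3089 km)
Q2 at 35.3815°N, 138.7153°E:
  P1: 1.8500 km
  P2: 3.7275 km
  P3: 4.8185 km
  P4: 3.6229 km
  P5: 5.5335 km
  → nearest: P1 (1.8500 km)
Q3 at 35.3951°N, 138.6913°E:
  P1: 2.4803 km
  P2: 4.9795 km
  P3: 6.1284 km
  P4: 2.8942 km
  P5: 4.9114 km
  → nearest: P1 (2.4803 km)
Q4 at 35.4153°N, 138.7305°E:
  P1: 5.5430 km
  P2: 7.7316 km
  P3: 2.5039 km
  P4: 1.5766 km
  P5: 1.8515 km
  → nearest: P4 (1.5766 km)
Q5 at 35.4123°N, 138.7743°E:
  P1: 8.2053 km
  P2: 9.6794 km
  P3: 1.6435 km
  P4: 5.5481 km
  P5: 5.0823 km
  → nearest: P3 (1.6435 km)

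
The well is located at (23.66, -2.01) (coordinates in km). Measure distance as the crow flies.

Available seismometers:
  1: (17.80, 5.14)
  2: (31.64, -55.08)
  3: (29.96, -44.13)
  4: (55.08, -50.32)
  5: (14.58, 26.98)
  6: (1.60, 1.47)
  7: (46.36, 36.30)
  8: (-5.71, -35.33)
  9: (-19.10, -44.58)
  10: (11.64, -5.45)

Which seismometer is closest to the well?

Distances from (23.66, -2.01):
1: 9.24 km
2: 53.67 km
3: 42.59 km
4: 57.63 km
5: 30.38 km
6: 22.33 km
7: 44.53 km
8: 44.42 km
9: 60.34 km
10: 12.50 km
Minimum: 1 at 9.24 km.

1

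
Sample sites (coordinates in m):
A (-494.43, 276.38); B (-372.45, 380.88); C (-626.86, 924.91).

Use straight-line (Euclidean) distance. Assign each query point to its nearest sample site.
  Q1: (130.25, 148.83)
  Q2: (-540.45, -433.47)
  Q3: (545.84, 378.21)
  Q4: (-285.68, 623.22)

Q1 at (130.25, 148.83):
  A: √((-624.68)² + (127.55)²) = √(390225.1024 + 16269.0025) = 637.57 m
  B: √((-502.70)² + (232.05)²) = √(252707.2900 + 53847.2025) = 553.67 m
  C: √((-757.11)² + (776.08)²) = √(573215.5521 + 602300.1664) = 1084.21 m
  → nearest: B (553.67 m)
Q2 at (-540.45, -433.47):
  A: √((46.02)² + (709.85)²) = √(2117.8404 + 503887.0225) = 711.34 m
  B: √((168.00)² + (814.35)²) = √(28224.0000 + 663165.9225) = 831.50 m
  C: √((-86.41)² + (1358.38)²) = √(7466.6881 + 1845196.2244) = 1361.13 m
  → nearest: A (711.34 m)
Q3 at (545.84, 378.21):
  A: √((-1040.27)² + (-101.83)²) = √(1082161.6729 + 10369.3489) = 1045.24 m
  B: √((-918.29)² + (2.67)²) = √(843256.5241 + 7.1289) = 918.29 m
  C: √((-1172.70)² + (546.70)²) = √(1375225.2900 + 298880.8900) = 1293.87 m
  → nearest: B (918.29 m)
Q4 at (-285.68, 623.22):
  A: √((-208.75)² + (-346.84)²) = √(43576.5625 + 120297.9856) = 404.81 m
  B: √((-86.77)² + (-242.34)²) = √(7529.0329 + 58728.6756) = 257.41 m
  C: √((-341.18)² + (301.69)²) = √(116403.7924 + 91016.8561) = 455.43 m
  → nearest: B (257.41 m)

Q1→B; Q2→A; Q3→B; Q4→B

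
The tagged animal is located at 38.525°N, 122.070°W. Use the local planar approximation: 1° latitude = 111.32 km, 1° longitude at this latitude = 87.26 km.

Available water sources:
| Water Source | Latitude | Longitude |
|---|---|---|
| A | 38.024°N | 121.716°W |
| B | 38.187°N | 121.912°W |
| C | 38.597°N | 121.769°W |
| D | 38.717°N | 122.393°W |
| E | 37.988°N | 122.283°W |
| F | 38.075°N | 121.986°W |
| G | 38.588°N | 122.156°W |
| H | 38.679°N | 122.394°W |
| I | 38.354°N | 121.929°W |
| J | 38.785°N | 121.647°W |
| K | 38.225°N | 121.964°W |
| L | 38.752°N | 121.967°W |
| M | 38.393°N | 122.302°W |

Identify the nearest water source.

Distances from 38.525°N, 122.070°W:
A: √((-0.501·111.32)² + (0.354·87.26)²) = √(3110.44013 + 954.19457) = 63.754 km
B: √((-0.338·111.32)² + (0.158·87.26)²) = √(1415.72792 + 190.08357) = 40.073 km
C: √((0.072·111.32)² + (0.301·87.26)²) = √(64.24087 + 689.86388) = 27.461 km
D: √((0.192·111.32)² + (-0.323·87.26)²) = √(456.82394 + 794.39310) = 35.373 km
E: √((-0.537·111.32)² + (-0.213·87.26)²) = √(3573.50971 + 345.45352) = 62.602 km
F: √((-0.450·111.32)² + (0.084·87.26)²) = √(2509.40884 + 53.72655) = 50.627 km
G: √((0.063·111.32)² + (-0.086·87.26)²) = √(49.18441 + 56.31542) = 10.271 km
H: √((0.154·111.32)² + (-0.324·87.26)²) = √(293.89205 + 799.31955) = 33.064 km
I: √((-0.171·111.32)² + (0.141·87.26)²) = √(362.35864 + 151.38005) = 22.666 km
J: √((0.260·111.32)² + (0.423·87.26)²) = √(837.70883 + 1362.42044) = 46.906 km
K: √((-0.300·111.32)² + (0.106·87.26)²) = √(1115.29282 + 85.55436) = 34.653 km
L: √((0.227·111.32)² + (0.103·87.26)²) = √(638.55471 + 80.78019) = 26.820 km
M: √((-0.132·111.32)² + (-0.232·87.26)²) = √(215.92069 + 409.83249) = 25.015 km
Minimum: G at 10.271 km.

G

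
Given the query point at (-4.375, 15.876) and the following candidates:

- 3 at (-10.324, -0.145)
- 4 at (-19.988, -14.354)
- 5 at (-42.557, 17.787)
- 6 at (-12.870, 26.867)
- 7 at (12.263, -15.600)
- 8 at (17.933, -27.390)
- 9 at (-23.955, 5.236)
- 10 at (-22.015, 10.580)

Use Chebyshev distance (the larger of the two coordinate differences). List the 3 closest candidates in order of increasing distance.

6, 3, 10

Distances from (-4.375, 15.876):
3: max(|-5.949|, |-16.021|) = 16.021
4: max(|-15.613|, |-30.230|) = 30.230
5: max(|-38.182|, |1.911|) = 38.182
6: max(|-8.495|, |10.991|) = 10.991
7: max(|16.638|, |-31.476|) = 31.476
8: max(|22.308|, |-43.266|) = 43.266
9: max(|-19.580|, |-10.640|) = 19.580
10: max(|-17.640|, |-5.296|) = 17.640
Sorted: 6 (10.991) < 3 (16.021) < 10 (17.640) < 9 (19.580) < 4 (30.230) < …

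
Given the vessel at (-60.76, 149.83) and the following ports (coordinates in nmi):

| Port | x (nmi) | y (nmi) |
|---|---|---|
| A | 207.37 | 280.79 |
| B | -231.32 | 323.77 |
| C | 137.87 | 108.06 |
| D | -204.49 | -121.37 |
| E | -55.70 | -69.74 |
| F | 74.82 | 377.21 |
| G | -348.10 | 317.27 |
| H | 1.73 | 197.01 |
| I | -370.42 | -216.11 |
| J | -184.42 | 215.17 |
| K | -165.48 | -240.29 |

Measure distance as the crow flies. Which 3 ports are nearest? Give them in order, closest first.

H, J, C

Distances from (-60.76, 149.83):
A: √((268.13)² + (130.96)²) = √(71893.6969 + 17150.5216) = 298.40 nmi
B: √((-170.56)² + (173.94)²) = √(29090.7136 + 30255.1236) = 243.61 nmi
C: √((198.63)² + (-41.77)²) = √(39453.8769 + 1744.7329) = 202.97 nmi
D: √((-143.73)² + (-271.20)²) = √(20658.3129 + 73549.4400) = 306.93 nmi
E: √((5.06)² + (-219.57)²) = √(25.6036 + 48210.9849) = 219.63 nmi
F: √((135.58)² + (227.38)²) = √(18381.9364 + 51701.6644) = 264.73 nmi
G: √((-287.34)² + (167.44)²) = √(82564.2756 + 28036.1536) = 332.57 nmi
H: √((62.49)² + (47.18)²) = √(3905.0001 + 2225.9524) = 78.30 nmi
I: √((-309.66)² + (-365.94)²) = √(95889.3156 + 133912.0836) = 479.38 nmi
J: √((-123.66)² + (65.34)²) = √(15291.7956 + 4269.3156) = 139.86 nmi
K: √((-104.72)² + (-390.12)²) = √(10966.2784 + 152193.6144) = 403.93 nmi
Sorted: H (78.30 nmi) < J (139.86 nmi) < C (202.97 nmi) < E (219.63 nmi) < B (243.61 nmi) < …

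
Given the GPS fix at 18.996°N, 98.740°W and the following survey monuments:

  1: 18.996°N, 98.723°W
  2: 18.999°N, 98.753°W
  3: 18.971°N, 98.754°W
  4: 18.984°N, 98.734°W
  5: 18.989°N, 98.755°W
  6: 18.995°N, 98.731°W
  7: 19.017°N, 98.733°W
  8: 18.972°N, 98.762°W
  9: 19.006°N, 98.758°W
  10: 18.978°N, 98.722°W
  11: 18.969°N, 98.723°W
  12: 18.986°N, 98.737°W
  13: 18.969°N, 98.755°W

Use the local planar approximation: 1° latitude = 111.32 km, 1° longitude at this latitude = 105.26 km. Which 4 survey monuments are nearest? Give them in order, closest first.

6, 12, 2, 4

Distances from 18.996°N, 98.740°W:
1: √((0.000·111.32)² + (0.017·105.26)²) = √(0.00000 + 3.20202) = 1.789 km
2: √((0.003·111.32)² + (-0.013·105.26)²) = √(0.11153 + 1.87246) = 1.409 km
3: √((-0.025·111.32)² + (-0.014·105.26)²) = √(7.74509 + 2.17161) = 3.149 km
4: √((-0.012·111.32)² + (0.006·105.26)²) = √(1.78447 + 0.39887) = 1.478 km
5: √((-0.007·111.32)² + (-0.015·105.26)²) = √(0.60721 + 2.49293) = 1.761 km
6: √((-0.001·111.32)² + (0.009·105.26)²) = √(0.01239 + 0.89745) = 0.954 km
7: √((0.021·111.32)² + (0.007·105.26)²) = √(5.46493 + 0.54290) = 2.451 km
8: √((-0.024·111.32)² + (-0.022·105.26)²) = √(7.13787 + 5.36256) = 3.536 km
9: √((0.010·111.32)² + (-0.018·105.26)²) = √(1.23921 + 3.58981) = 2.198 km
10: √((-0.018·111.32)² + (0.018·105.26)²) = √(4.01505 + 3.58981) = 2.758 km
11: √((-0.027·111.32)² + (0.017·105.26)²) = √(9.03387 + 3.20202) = 3.498 km
12: √((-0.010·111.32)² + (0.003·105.26)²) = √(1.23921 + 0.09972) = 1.157 km
13: √((-0.027·111.32)² + (-0.015·105.26)²) = √(9.03387 + 2.49293) = 3.395 km
Sorted: 6 (0.954 km) < 12 (1.157 km) < 2 (1.409 km) < 4 (1.478 km) < 5 (1.761 km) < 1 (1.789 km) < …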